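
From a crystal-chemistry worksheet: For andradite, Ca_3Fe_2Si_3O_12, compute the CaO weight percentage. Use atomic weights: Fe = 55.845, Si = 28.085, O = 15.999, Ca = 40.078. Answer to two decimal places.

Molar mass of Ca_3Fe_2Si_3O_12 = 3·40.078 + 2·55.845 + 3·28.085 + 12·15.999 = 508.167 g/mol.
Each formula unit contains 3 Ca, equivalent to 3/1 = 3.0000 mol CaO.
M(CaO) = 1×40.078 + 1×15.999 = 56.077 g/mol.
Mass of CaO per formula unit = 3.0000 × 56.077 = 168.231 g.
CaO wt% = 168.231 / 508.167 × 100 = 33.11%.

33.11 wt%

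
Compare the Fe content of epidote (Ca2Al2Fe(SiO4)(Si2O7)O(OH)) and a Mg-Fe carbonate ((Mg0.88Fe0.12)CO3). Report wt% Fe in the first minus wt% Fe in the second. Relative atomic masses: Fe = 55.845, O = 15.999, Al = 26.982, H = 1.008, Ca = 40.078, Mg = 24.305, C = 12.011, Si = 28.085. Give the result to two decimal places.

3.95 percentage points

Fe in Ca2Al2Fe(SiO4)(Si2O7)O(OH): molar mass 483.215 g/mol; 1×55.845 = 55.845 g → 11.56 wt%.
Fe in (Mg0.88Fe0.12)CO3: molar mass 88.098 g/mol; 0.12×55.845 = 6.701 g → 7.61 wt%.
Difference = 11.56 − 7.61 = 3.95 percentage points.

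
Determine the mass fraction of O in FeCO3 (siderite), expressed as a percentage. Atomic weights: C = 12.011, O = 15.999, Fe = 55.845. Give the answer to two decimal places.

41.43 wt%

Molar mass of FeCO3: 1×55.845 + 1×12.011 + 3×15.999 = 115.853 g/mol.
Mass of O per formula unit: 3 × 15.999 = 47.997 g.
Weight fraction O = 47.997 / 115.853 = 0.4143.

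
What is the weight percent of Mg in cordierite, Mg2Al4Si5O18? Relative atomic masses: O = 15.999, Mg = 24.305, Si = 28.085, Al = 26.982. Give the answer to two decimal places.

8.31 mass %

M(Mg2Al4Si5O18) = 584.945 g/mol.
Mg contributes 2 × 24.305 = 48.610 g per mole.
48.610/584.945 = 0.0831 → 8.31%.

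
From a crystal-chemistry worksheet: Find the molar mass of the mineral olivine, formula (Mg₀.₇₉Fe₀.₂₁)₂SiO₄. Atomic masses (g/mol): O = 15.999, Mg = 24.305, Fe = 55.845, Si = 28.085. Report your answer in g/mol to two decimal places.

153.94 g/mol

The formula mass is the sum 1.58×24.305 + 0.42×55.845 + 1×28.085 + 4×15.999.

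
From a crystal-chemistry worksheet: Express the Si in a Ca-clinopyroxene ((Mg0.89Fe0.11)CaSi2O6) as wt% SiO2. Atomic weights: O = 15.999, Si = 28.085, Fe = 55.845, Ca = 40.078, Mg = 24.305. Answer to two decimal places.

54.62 wt%

Formula mass = 220.016 g/mol.
2 Si → 2.0000 mol SiO2 per formula unit; M(SiO2) = 60.083, so SiO2 mass = 120.166 g.
120.166/220.016 × 100 = 54.62 wt%.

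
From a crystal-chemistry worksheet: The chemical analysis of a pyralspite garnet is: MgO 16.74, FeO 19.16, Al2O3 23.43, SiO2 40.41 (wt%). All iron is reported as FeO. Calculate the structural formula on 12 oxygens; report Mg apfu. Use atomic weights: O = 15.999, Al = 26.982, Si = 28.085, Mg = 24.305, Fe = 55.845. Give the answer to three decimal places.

MgO (M=40.304): mol = 0.41534; Mg = 0.41534, O = 0.41534.
FeO (M=71.844): mol = 0.26669; Fe = 0.26669, O = 0.26669.
Al2O3 (M=101.961): mol = 0.22979; Al = 0.45958, O = 0.68937.
SiO2 (M=60.083): mol = 0.67257; Si = 0.67257, O = 1.34514.
ΣO = 2.71654; factor = 12/ΣO = 4.41738.
Mg apfu = 0.41534 × 4.41738 = 1.835.

1.835 Mg apfu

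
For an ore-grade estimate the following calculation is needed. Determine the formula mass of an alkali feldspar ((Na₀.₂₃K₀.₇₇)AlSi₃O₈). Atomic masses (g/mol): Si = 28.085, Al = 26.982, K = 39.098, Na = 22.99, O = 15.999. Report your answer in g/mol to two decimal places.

Na: 0.23 × 22.99 = 5.2877
K: 0.77 × 39.098 = 30.1055
Al: 1 × 26.982 = 26.9820
Si: 3 × 28.085 = 84.2550
O: 8 × 15.999 = 127.9920
Summing the contributions gives the formula mass.

274.62 g/mol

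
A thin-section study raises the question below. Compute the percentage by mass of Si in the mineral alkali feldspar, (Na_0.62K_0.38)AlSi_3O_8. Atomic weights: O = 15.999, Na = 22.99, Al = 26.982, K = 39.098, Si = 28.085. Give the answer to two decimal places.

31.40 wt%

Formula mass = 0.62*22.99 + 0.38*39.098 + 1*26.982 + 3*28.085 + 8*15.999 = 268.340 g/mol, of which 84.255 g is Si.
So Si makes up 84.255/268.340 = 0.3140 of the mass, i.e. 31.40%.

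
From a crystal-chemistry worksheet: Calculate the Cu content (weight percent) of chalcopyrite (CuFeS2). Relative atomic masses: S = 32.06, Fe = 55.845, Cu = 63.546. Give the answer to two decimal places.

M(CuFeS2) = 183.511 g/mol.
Cu contributes 1 × 63.546 = 63.546 g per mole.
63.546/183.511 = 0.3463 → 34.63%.

34.63 weight percent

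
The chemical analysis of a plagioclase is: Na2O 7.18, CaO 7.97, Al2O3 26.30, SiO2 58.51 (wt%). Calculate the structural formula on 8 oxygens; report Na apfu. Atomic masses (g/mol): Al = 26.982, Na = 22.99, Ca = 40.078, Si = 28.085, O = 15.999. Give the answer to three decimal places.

0.622 Na apfu

Na2O: 7.18/61.979 = 0.11585 mol → 0.23170 mol Na, 0.11585 mol O.
CaO: 7.97/56.077 = 0.14213 mol → 0.14213 mol Ca, 0.14213 mol O.
Al2O3: 26.30/101.961 = 0.25794 mol → 0.51588 mol Al, 0.77382 mol O.
SiO2: 58.51/60.083 = 0.97382 mol → 0.97382 mol Si, 1.94764 mol O.
Total oxygen = 2.97944 mol. Normalization factor = 8/2.97944 = 2.68507.
Na per 8 O = 0.23170 × 2.68507 = 0.622.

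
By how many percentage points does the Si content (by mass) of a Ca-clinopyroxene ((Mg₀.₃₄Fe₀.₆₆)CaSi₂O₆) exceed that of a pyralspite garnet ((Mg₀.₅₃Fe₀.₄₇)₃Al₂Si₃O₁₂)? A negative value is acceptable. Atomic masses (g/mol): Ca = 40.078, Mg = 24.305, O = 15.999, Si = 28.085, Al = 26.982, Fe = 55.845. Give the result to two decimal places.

4.84 percentage points

Si in (Mg₀.₃₄Fe₀.₆₆)CaSi₂O₆: molar mass 237.363 g/mol; 2×28.085 = 56.170 g → 23.66 wt%.
Si in (Mg₀.₅₃Fe₀.₄₇)₃Al₂Si₃O₁₂: molar mass 447.593 g/mol; 3×28.085 = 84.255 g → 18.82 wt%.
Difference = 23.66 − 18.82 = 4.84 percentage points.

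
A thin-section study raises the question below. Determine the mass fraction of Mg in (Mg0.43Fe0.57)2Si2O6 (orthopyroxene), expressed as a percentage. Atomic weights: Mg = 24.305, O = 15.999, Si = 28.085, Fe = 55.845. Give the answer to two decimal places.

Molar mass of (Mg0.43Fe0.57)2Si2O6: 0.86×24.305 + 1.14×55.845 + 2×28.085 + 6×15.999 = 236.730 g/mol.
Mass of Mg per formula unit: 0.86 × 24.305 = 20.902 g.
Weight fraction Mg = 20.902 / 236.730 = 0.0883.

8.83 weight percent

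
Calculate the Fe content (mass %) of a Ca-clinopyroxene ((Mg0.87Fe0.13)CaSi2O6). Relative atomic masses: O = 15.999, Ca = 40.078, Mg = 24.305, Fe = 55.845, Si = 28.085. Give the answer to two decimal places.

3.29 mass %

M((Mg0.87Fe0.13)CaSi2O6) = 220.647 g/mol.
Fe contributes 0.13 × 55.845 = 7.260 g per mole.
7.260/220.647 = 0.0329 → 3.29%.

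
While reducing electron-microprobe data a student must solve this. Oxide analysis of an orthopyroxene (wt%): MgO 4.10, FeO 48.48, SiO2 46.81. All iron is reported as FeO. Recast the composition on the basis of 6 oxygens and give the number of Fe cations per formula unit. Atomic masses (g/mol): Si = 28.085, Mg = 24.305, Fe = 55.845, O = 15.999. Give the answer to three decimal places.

1.734 Fe apfu

MgO: 4.10/40.304 = 0.10173 mol → 0.10173 mol Mg, 0.10173 mol O.
FeO: 48.48/71.844 = 0.67480 mol → 0.67480 mol Fe, 0.67480 mol O.
SiO2: 46.81/60.083 = 0.77909 mol → 0.77909 mol Si, 1.55818 mol O.
Total oxygen = 2.33471 mol. Normalization factor = 6/2.33471 = 2.56991.
Fe per 6 O = 0.67480 × 2.56991 = 1.734.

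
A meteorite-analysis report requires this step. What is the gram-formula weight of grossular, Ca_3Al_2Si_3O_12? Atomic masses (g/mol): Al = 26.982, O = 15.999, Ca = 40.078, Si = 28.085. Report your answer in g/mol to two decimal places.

450.44 g/mol

The formula mass is the sum 3*40.078 + 2*26.982 + 3*28.085 + 12*15.999.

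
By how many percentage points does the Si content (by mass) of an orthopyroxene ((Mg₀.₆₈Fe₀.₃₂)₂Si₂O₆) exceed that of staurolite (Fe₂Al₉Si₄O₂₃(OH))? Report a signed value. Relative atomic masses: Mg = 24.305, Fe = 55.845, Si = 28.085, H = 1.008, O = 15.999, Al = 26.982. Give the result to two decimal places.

Si in (Mg₀.₆₈Fe₀.₃₂)₂Si₂O₆: molar mass 220.960 g/mol; 2×28.085 = 56.170 g → 25.42 wt%.
Si in Fe₂Al₉Si₄O₂₃(OH): molar mass 851.852 g/mol; 4×28.085 = 112.340 g → 13.19 wt%.
Difference = 25.42 − 13.19 = 12.23 percentage points.

12.23 percentage points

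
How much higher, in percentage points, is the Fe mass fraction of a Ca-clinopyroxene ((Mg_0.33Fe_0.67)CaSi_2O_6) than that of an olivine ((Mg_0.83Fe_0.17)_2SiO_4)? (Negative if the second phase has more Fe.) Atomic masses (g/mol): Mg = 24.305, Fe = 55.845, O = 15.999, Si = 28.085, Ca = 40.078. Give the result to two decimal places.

3.20 percentage points

Fe in (Mg_0.33Fe_0.67)CaSi_2O_6: molar mass 237.679 g/mol; 0.67×55.845 = 37.416 g → 15.74 wt%.
Fe in (Mg_0.83Fe_0.17)_2SiO_4: molar mass 151.415 g/mol; 0.34×55.845 = 18.987 g → 12.54 wt%.
Difference = 15.74 − 12.54 = 3.20 percentage points.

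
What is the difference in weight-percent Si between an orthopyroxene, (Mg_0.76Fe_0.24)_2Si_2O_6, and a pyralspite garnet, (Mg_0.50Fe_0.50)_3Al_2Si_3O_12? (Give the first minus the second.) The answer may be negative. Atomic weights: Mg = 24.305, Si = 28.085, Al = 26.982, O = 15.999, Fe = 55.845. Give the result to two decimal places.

Si in (Mg_0.76Fe_0.24)_2Si_2O_6: molar mass 215.913 g/mol; 2×28.085 = 56.170 g → 26.02 wt%.
Si in (Mg_0.50Fe_0.50)_3Al_2Si_3O_12: molar mass 450.432 g/mol; 3×28.085 = 84.255 g → 18.71 wt%.
Difference = 26.02 − 18.71 = 7.31 percentage points.

7.31 percentage points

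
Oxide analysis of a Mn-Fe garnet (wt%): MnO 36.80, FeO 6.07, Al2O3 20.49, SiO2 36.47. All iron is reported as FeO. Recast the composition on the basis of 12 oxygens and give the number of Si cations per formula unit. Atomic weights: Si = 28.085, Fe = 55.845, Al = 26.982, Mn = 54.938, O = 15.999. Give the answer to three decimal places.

3.010 Si apfu

36.80 wt% MnO ÷ 70.937 g/mol = 0.51877 mol, giving 0.51877 Mn and 0.51877 O.
6.07 wt% FeO ÷ 71.844 g/mol = 0.08449 mol, giving 0.08449 Fe and 0.08449 O.
20.49 wt% Al2O3 ÷ 101.961 g/mol = 0.20096 mol, giving 0.40192 Al and 0.60288 O.
36.47 wt% SiO2 ÷ 60.083 g/mol = 0.60699 mol, giving 0.60699 Si and 1.21398 O.
Oxygen sums to 2.42012; scaling by 12/2.42012 = 4.95843 puts the formula on 12 O.
Si: 0.60699 × 4.95843 = 3.010 atoms per formula unit.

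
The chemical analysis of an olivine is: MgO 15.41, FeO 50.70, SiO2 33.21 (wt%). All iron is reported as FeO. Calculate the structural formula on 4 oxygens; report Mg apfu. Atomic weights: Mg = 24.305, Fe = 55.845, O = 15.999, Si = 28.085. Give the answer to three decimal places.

0.697 Mg apfu

MgO (M=40.304): mol = 0.38234; Mg = 0.38234, O = 0.38234.
FeO (M=71.844): mol = 0.70570; Fe = 0.70570, O = 0.70570.
SiO2 (M=60.083): mol = 0.55274; Si = 0.55274, O = 1.10548.
ΣO = 2.19352; factor = 4/ΣO = 1.82355.
Mg apfu = 0.38234 × 1.82355 = 0.697.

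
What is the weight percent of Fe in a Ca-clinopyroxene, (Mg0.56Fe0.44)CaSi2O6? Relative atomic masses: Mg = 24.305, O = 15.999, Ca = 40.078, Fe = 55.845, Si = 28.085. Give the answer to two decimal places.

10.66 mass %

M((Mg0.56Fe0.44)CaSi2O6) = 230.425 g/mol.
Fe contributes 0.44 × 55.845 = 24.572 g per mole.
24.572/230.425 = 0.1066 → 10.66%.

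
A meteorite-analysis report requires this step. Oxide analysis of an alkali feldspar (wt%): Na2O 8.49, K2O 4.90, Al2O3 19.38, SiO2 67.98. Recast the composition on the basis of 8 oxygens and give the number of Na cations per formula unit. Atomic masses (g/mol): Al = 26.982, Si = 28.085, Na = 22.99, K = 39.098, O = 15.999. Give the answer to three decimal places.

Na2O: 8.49/61.979 = 0.13698 mol → 0.27396 mol Na, 0.13698 mol O.
K2O: 4.90/94.195 = 0.05202 mol → 0.10404 mol K, 0.05202 mol O.
Al2O3: 19.38/101.961 = 0.19007 mol → 0.38014 mol Al, 0.57021 mol O.
SiO2: 67.98/60.083 = 1.13143 mol → 1.13143 mol Si, 2.26286 mol O.
Total oxygen = 3.02207 mol. Normalization factor = 8/3.02207 = 2.64719.
Na per 8 O = 0.27396 × 2.64719 = 0.725.

0.725 Na apfu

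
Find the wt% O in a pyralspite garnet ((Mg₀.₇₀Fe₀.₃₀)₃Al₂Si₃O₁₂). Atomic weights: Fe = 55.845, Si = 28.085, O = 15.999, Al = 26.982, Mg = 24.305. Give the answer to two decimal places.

44.49 mass %

M((Mg₀.₇₀Fe₀.₃₀)₃Al₂Si₃O₁₂) = 431.508 g/mol.
O contributes 12 × 15.999 = 191.988 g per mole.
191.988/431.508 = 0.4449 → 44.49%.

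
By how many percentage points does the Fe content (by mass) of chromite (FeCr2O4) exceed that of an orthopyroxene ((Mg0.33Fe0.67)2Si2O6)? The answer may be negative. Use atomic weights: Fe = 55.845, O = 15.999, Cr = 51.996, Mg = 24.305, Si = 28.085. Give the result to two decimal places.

-5.84 percentage points

Fe in FeCr2O4: molar mass 223.833 g/mol; 1×55.845 = 55.845 g → 24.95 wt%.
Fe in (Mg0.33Fe0.67)2Si2O6: molar mass 243.038 g/mol; 1.34×55.845 = 74.832 g → 30.79 wt%.
Difference = 24.95 − 30.79 = -5.84 percentage points.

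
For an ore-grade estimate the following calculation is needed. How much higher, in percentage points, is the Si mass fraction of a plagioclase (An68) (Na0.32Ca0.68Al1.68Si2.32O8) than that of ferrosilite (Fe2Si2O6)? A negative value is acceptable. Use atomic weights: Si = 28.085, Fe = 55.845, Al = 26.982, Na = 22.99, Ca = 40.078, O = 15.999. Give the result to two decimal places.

Si in Na0.32Ca0.68Al1.68Si2.32O8: molar mass 273.089 g/mol; 2.32×28.085 = 65.157 g → 23.86 wt%.
Si in Fe2Si2O6: molar mass 263.854 g/mol; 2×28.085 = 56.170 g → 21.29 wt%.
Difference = 23.86 − 21.29 = 2.57 percentage points.

2.57 percentage points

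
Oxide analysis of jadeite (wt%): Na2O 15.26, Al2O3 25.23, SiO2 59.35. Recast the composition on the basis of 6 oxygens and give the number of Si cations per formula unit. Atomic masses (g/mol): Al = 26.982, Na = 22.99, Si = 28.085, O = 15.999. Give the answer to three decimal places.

1.999 Si apfu

15.26 wt% Na2O ÷ 61.979 g/mol = 0.24621 mol, giving 0.49242 Na and 0.24621 O.
25.23 wt% Al2O3 ÷ 101.961 g/mol = 0.24745 mol, giving 0.49490 Al and 0.74235 O.
59.35 wt% SiO2 ÷ 60.083 g/mol = 0.98780 mol, giving 0.98780 Si and 1.97560 O.
Oxygen sums to 2.96416; scaling by 6/2.96416 = 2.02418 puts the formula on 6 O.
Si: 0.98780 × 2.02418 = 1.999 atoms per formula unit.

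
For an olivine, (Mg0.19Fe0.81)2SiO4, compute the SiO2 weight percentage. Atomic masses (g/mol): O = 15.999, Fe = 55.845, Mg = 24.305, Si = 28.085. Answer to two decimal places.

Formula mass = 191.786 g/mol.
1 Si → 1.0000 mol SiO2 per formula unit; M(SiO2) = 60.083, so SiO2 mass = 60.083 g.
60.083/191.786 × 100 = 31.33 wt%.

31.33 wt%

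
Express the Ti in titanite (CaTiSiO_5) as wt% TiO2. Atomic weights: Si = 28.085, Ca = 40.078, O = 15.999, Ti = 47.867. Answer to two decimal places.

M(CaTiSiO_5) = 196.025 g/mol; M(TiO2) = 79.865 g/mol.
Moles TiO2 per formula unit = 1 Ti ÷ 1 = 1.0000.
TiO2 fraction = (1.0000 × 79.865) / 196.025 = 79.865/196.025 = 0.4074.

40.74 wt%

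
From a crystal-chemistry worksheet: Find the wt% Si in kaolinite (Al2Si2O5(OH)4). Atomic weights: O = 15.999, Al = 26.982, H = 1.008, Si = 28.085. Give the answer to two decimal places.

Molar mass of Al2Si2O5(OH)4: 2*26.982 + 2*28.085 + 9*15.999 + 4*1.008 = 258.157 g/mol.
Mass of Si per formula unit: 2 × 28.085 = 56.170 g.
Weight fraction Si = 56.170 / 258.157 = 0.2176.

21.76 weight percent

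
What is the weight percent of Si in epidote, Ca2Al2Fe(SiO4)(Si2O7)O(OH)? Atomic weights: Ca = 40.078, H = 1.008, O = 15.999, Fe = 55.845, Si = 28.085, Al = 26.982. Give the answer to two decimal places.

17.44 mass %

Formula mass = 2·40.078 + 2·26.982 + 1·55.845 + 3·28.085 + 13·15.999 + 1·1.008 = 483.215 g/mol, of which 84.255 g is Si.
So Si makes up 84.255/483.215 = 0.1744 of the mass, i.e. 17.44%.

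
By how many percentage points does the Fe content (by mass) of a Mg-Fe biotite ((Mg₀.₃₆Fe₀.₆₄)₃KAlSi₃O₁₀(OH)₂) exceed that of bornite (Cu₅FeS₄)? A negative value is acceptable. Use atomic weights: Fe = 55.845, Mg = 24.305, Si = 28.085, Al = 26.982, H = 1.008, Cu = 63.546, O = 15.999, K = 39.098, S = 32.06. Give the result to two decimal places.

Fe in (Mg₀.₃₆Fe₀.₆₄)₃KAlSi₃O₁₀(OH)₂: molar mass 477.811 g/mol; 1.92×55.845 = 107.222 g → 22.44 wt%.
Fe in Cu₅FeS₄: molar mass 501.815 g/mol; 1×55.845 = 55.845 g → 11.13 wt%.
Difference = 22.44 − 11.13 = 11.31 percentage points.

11.31 percentage points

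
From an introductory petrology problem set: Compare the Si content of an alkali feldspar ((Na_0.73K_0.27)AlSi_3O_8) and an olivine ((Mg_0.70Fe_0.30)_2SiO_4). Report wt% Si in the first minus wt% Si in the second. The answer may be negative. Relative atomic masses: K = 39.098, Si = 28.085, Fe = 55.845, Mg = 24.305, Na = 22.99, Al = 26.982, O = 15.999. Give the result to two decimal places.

14.01 percentage points

M((Na_0.73K_0.27)AlSi_3O_8) = 266.568 g/mol, so wt% Si = 84.255/266.568 × 100 = 31.61%.
M((Mg_0.70Fe_0.30)_2SiO_4) = 159.615 g/mol, so wt% Si = 28.085/159.615 × 100 = 17.60%.
31.61 − 17.60 = 14.01 pp.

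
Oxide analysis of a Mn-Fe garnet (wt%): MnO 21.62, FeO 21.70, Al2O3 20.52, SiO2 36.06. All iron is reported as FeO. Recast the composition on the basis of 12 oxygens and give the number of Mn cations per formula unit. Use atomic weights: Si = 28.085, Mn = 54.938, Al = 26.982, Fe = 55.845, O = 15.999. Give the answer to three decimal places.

1.517 Mn apfu

MnO (M=70.937): mol = 0.30478; Mn = 0.30478, O = 0.30478.
FeO (M=71.844): mol = 0.30204; Fe = 0.30204, O = 0.30204.
Al2O3 (M=101.961): mol = 0.20125; Al = 0.40250, O = 0.60375.
SiO2 (M=60.083): mol = 0.60017; Si = 0.60017, O = 1.20034.
ΣO = 2.41091; factor = 12/ΣO = 4.97737.
Mn apfu = 0.30478 × 4.97737 = 1.517.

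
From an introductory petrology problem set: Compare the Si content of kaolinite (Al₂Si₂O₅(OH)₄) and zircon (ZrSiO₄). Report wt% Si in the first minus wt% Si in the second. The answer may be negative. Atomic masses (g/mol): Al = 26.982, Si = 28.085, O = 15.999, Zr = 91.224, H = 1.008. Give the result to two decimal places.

M(Al₂Si₂O₅(OH)₄) = 258.157 g/mol, so wt% Si = 56.170/258.157 × 100 = 21.76%.
M(ZrSiO₄) = 183.305 g/mol, so wt% Si = 28.085/183.305 × 100 = 15.32%.
21.76 − 15.32 = 6.44 pp.

6.44 percentage points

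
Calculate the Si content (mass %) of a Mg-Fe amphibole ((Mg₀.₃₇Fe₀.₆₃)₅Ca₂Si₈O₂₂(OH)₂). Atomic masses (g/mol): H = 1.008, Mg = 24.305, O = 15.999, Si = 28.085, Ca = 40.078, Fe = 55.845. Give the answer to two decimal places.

M((Mg₀.₃₇Fe₀.₆₃)₅Ca₂Si₈O₂₂(OH)₂) = 911.704 g/mol.
Si contributes 8 × 28.085 = 224.680 g per mole.
224.680/911.704 = 0.2464 → 24.64%.

24.64 mass %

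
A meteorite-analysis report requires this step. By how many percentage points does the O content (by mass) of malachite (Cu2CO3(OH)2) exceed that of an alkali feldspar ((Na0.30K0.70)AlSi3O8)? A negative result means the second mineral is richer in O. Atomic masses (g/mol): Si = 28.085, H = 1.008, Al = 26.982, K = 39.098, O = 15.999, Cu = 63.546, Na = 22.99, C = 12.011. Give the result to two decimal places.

O in Cu2CO3(OH)2: molar mass 221.114 g/mol; 5×15.999 = 79.995 g → 36.18 wt%.
O in (Na0.30K0.70)AlSi3O8: molar mass 273.495 g/mol; 8×15.999 = 127.992 g → 46.80 wt%.
Difference = 36.18 − 46.80 = -10.62 percentage points.

-10.62 percentage points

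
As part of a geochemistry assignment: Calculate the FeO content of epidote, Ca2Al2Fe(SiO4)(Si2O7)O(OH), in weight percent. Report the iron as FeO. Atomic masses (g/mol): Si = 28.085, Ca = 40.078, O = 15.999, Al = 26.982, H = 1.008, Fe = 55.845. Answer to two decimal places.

14.87 wt%

M(Ca2Al2Fe(SiO4)(Si2O7)O(OH)) = 483.215 g/mol; M(FeO) = 71.844 g/mol.
Moles FeO per formula unit = 1 Fe ÷ 1 = 1.0000.
FeO fraction = (1.0000 × 71.844) / 483.215 = 71.844/483.215 = 0.1487.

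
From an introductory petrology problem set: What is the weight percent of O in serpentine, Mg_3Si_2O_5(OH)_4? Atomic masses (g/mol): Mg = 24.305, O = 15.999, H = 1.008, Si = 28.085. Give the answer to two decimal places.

51.96 weight percent

M(Mg_3Si_2O_5(OH)_4) = 277.108 g/mol.
O contributes 9 × 15.999 = 143.991 g per mole.
143.991/277.108 = 0.5196 → 51.96%.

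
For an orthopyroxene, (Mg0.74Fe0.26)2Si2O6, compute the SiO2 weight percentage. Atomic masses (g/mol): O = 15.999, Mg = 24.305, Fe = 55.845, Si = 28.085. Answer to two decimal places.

55.33 wt%

M((Mg0.74Fe0.26)2Si2O6) = 217.175 g/mol; M(SiO2) = 60.083 g/mol.
Moles SiO2 per formula unit = 2 Si ÷ 1 = 2.0000.
SiO2 fraction = (2.0000 × 60.083) / 217.175 = 120.166/217.175 = 0.5533.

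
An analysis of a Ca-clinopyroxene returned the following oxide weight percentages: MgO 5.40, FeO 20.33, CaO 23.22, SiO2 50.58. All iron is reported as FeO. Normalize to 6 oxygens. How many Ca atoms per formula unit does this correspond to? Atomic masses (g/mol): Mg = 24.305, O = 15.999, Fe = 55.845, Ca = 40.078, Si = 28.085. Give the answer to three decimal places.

MgO: 5.40/40.304 = 0.13398 mol → 0.13398 mol Mg, 0.13398 mol O.
FeO: 20.33/71.844 = 0.28297 mol → 0.28297 mol Fe, 0.28297 mol O.
CaO: 23.22/56.077 = 0.41407 mol → 0.41407 mol Ca, 0.41407 mol O.
SiO2: 50.58/60.083 = 0.84184 mol → 0.84184 mol Si, 1.68368 mol O.
Total oxygen = 2.51470 mol. Normalization factor = 6/2.51470 = 2.38597.
Ca per 6 O = 0.41407 × 2.38597 = 0.988.

0.988 Ca apfu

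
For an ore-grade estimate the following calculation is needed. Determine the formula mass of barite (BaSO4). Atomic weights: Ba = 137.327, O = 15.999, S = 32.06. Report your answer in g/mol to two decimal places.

The formula mass is the sum 1×137.327 + 1×32.06 + 4×15.999.

233.38 g/mol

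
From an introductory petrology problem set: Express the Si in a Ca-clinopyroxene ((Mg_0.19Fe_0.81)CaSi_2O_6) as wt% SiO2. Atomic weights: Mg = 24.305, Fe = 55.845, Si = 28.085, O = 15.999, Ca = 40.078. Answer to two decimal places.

M((Mg_0.19Fe_0.81)CaSi_2O_6) = 242.094 g/mol; M(SiO2) = 60.083 g/mol.
Moles SiO2 per formula unit = 2 Si ÷ 1 = 2.0000.
SiO2 fraction = (2.0000 × 60.083) / 242.094 = 120.166/242.094 = 0.4964.

49.64 wt%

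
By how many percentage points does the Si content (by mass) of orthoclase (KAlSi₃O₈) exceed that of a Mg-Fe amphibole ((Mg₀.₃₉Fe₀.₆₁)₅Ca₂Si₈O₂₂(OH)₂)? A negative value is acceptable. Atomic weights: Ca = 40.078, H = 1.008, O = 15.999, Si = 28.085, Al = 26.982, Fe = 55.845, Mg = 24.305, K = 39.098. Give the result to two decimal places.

First mineral: 84.255 g Si in 278.327 g formula = 30.27 wt% Si.
Second mineral: 224.680 g Si in 908.550 g formula = 24.73 wt% Si.
30.27% − 24.73% gives a difference of 5.54 percentage points.

5.54 percentage points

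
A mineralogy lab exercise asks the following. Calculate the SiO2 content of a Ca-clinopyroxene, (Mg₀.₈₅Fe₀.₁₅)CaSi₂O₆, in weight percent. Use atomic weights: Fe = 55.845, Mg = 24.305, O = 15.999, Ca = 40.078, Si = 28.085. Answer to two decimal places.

54.31 wt%

Formula mass = 221.278 g/mol.
2 Si → 2.0000 mol SiO2 per formula unit; M(SiO2) = 60.083, so SiO2 mass = 120.166 g.
120.166/221.278 × 100 = 54.31 wt%.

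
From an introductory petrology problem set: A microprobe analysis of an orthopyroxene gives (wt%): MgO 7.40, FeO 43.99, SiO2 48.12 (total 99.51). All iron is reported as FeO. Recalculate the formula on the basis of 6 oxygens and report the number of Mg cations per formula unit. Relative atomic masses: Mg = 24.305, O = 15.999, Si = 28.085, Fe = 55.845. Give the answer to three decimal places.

7.40 wt% MgO ÷ 40.304 g/mol = 0.18360 mol, giving 0.18360 Mg and 0.18360 O.
43.99 wt% FeO ÷ 71.844 g/mol = 0.61230 mol, giving 0.61230 Fe and 0.61230 O.
48.12 wt% SiO2 ÷ 60.083 g/mol = 0.80089 mol, giving 0.80089 Si and 1.60178 O.
Oxygen sums to 2.39768; scaling by 6/2.39768 = 2.50242 puts the formula on 6 O.
Mg: 0.18360 × 2.50242 = 0.459 atoms per formula unit.

0.459 Mg apfu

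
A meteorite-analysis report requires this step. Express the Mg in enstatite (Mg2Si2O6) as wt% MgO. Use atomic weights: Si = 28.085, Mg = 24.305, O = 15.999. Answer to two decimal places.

M(Mg2Si2O6) = 200.774 g/mol; M(MgO) = 40.304 g/mol.
Moles MgO per formula unit = 2 Mg ÷ 1 = 2.0000.
MgO fraction = (2.0000 × 40.304) / 200.774 = 80.608/200.774 = 0.4015.

40.15 wt%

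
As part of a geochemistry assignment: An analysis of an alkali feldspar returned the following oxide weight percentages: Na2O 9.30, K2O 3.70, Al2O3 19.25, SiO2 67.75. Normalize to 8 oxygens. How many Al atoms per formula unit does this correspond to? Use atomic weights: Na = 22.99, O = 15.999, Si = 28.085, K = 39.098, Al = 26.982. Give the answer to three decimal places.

1.003 Al apfu

Na2O (M=61.979): mol = 0.15005; Na = 0.30010, O = 0.15005.
K2O (M=94.195): mol = 0.03928; K = 0.07856, O = 0.03928.
Al2O3 (M=101.961): mol = 0.18880; Al = 0.37760, O = 0.56640.
SiO2 (M=60.083): mol = 1.12761; Si = 1.12761, O = 2.25522.
ΣO = 3.01095; factor = 8/ΣO = 2.65697.
Al apfu = 0.37760 × 2.65697 = 1.003.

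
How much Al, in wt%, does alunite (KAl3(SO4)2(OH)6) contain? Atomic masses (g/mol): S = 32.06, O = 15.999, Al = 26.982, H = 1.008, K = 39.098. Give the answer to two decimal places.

19.54 wt%

Molar mass of KAl3(SO4)2(OH)6: 1*39.098 + 3*26.982 + 2*32.06 + 14*15.999 + 6*1.008 = 414.198 g/mol.
Mass of Al per formula unit: 3 × 26.982 = 80.946 g.
Weight fraction Al = 80.946 / 414.198 = 0.1954.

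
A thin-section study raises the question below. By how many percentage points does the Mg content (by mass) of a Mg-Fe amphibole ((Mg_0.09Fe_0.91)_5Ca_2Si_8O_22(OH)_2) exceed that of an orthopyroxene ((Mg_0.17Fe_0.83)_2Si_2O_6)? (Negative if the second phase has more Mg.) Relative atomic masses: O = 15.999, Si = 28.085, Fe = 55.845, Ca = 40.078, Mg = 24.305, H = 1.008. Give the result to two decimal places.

M((Mg_0.09Fe_0.91)_5Ca_2Si_8O_22(OH)_2) = 955.860 g/mol, so wt% Mg = 10.937/955.860 × 100 = 1.14%.
M((Mg_0.17Fe_0.83)_2Si_2O_6) = 253.130 g/mol, so wt% Mg = 8.264/253.130 × 100 = 3.26%.
1.14 − 3.26 = -2.12 pp.

-2.12 percentage points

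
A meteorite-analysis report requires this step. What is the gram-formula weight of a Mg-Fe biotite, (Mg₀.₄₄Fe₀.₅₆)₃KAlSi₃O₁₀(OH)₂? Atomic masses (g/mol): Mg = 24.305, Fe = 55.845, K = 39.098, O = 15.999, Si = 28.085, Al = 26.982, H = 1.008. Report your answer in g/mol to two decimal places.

M = 1.32·24.305 + 1.68·55.845 + 1·39.098 + 1·26.982 + 3·28.085 + 12·15.999 + 2·1.008

470.24 g/mol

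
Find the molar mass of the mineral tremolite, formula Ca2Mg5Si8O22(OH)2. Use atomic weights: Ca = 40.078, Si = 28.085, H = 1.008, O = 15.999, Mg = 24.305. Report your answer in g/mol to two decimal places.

The formula mass is the sum 2×40.078 + 5×24.305 + 8×28.085 + 24×15.999 + 2×1.008.

812.35 g/mol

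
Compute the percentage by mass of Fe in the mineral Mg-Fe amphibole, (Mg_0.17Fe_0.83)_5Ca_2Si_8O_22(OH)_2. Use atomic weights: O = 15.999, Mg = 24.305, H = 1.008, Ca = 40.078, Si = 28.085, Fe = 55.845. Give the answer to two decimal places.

24.57 wt%

Formula mass = 0.85*24.305 + 4.15*55.845 + 2*40.078 + 8*28.085 + 24*15.999 + 2*1.008 = 943.244 g/mol, of which 231.757 g is Fe.
So Fe makes up 231.757/943.244 = 0.2457 of the mass, i.e. 24.57%.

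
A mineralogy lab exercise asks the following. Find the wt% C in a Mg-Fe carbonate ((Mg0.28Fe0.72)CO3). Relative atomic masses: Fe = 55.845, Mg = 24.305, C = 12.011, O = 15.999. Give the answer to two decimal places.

11.22 wt%

Formula mass = 0.28·24.305 + 0.72·55.845 + 1·12.011 + 3·15.999 = 107.022 g/mol, of which 12.011 g is C.
So C makes up 12.011/107.022 = 0.1122 of the mass, i.e. 11.22%.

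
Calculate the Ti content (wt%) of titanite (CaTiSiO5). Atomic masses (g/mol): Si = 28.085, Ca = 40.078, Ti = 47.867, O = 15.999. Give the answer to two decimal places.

24.42 wt%

Molar mass of CaTiSiO5: 1·40.078 + 1·47.867 + 1·28.085 + 5·15.999 = 196.025 g/mol.
Mass of Ti per formula unit: 1 × 47.867 = 47.867 g.
Weight fraction Ti = 47.867 / 196.025 = 0.2442.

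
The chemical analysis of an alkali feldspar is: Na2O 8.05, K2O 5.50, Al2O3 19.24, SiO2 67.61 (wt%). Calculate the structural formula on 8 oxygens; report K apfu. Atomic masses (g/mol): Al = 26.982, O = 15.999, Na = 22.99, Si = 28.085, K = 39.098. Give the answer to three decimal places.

8.05 wt% Na2O ÷ 61.979 g/mol = 0.12988 mol, giving 0.25976 Na and 0.12988 O.
5.50 wt% K2O ÷ 94.195 g/mol = 0.05839 mol, giving 0.11678 K and 0.05839 O.
19.24 wt% Al2O3 ÷ 101.961 g/mol = 0.18870 mol, giving 0.37740 Al and 0.56610 O.
67.61 wt% SiO2 ÷ 60.083 g/mol = 1.12528 mol, giving 1.12528 Si and 2.25056 O.
Oxygen sums to 3.00493; scaling by 8/3.00493 = 2.66229 puts the formula on 8 O.
K: 0.11678 × 2.66229 = 0.311 atoms per formula unit.

0.311 K apfu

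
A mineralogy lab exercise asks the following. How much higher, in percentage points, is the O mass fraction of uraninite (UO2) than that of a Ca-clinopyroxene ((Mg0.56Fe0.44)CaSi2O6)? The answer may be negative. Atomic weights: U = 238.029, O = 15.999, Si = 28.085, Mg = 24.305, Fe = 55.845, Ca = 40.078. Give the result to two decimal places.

-29.81 percentage points

M(UO2) = 270.027 g/mol, so wt% O = 31.998/270.027 × 100 = 11.85%.
M((Mg0.56Fe0.44)CaSi2O6) = 230.425 g/mol, so wt% O = 95.994/230.425 × 100 = 41.66%.
11.85 − 41.66 = -29.81 pp.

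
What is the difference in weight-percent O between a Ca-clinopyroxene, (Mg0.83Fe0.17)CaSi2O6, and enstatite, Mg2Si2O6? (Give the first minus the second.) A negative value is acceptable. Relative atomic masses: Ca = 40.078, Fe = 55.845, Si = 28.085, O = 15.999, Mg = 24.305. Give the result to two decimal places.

First mineral: 95.994 g O in 221.909 g formula = 43.26 wt% O.
Second mineral: 95.994 g O in 200.774 g formula = 47.81 wt% O.
43.26% − 47.81% gives a difference of -4.55 percentage points.

-4.55 percentage points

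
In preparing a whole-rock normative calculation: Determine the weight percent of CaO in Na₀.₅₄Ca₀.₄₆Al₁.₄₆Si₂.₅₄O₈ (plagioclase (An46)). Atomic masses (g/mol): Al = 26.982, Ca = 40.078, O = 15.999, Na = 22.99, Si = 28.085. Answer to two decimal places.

9.57 wt%

Molar mass of Na₀.₅₄Ca₀.₄₆Al₁.₄₆Si₂.₅₄O₈ = 0.54·22.99 + 0.46·40.078 + 1.46·26.982 + 2.54·28.085 + 8·15.999 = 269.572 g/mol.
Each formula unit contains 0.46 Ca, equivalent to 0.46/1 = 0.4600 mol CaO.
M(CaO) = 1×40.078 + 1×15.999 = 56.077 g/mol.
Mass of CaO per formula unit = 0.4600 × 56.077 = 25.795 g.
CaO wt% = 25.795 / 269.572 × 100 = 9.57%.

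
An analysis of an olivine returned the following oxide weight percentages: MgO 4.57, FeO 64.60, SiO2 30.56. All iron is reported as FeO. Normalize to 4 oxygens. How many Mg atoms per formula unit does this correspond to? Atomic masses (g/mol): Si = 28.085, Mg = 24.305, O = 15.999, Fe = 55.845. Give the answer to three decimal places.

4.57 wt% MgO ÷ 40.304 g/mol = 0.11339 mol, giving 0.11339 Mg and 0.11339 O.
64.60 wt% FeO ÷ 71.844 g/mol = 0.89917 mol, giving 0.89917 Fe and 0.89917 O.
30.56 wt% SiO2 ÷ 60.083 g/mol = 0.50863 mol, giving 0.50863 Si and 1.01726 O.
Oxygen sums to 2.02982; scaling by 4/2.02982 = 1.97062 puts the formula on 4 O.
Mg: 0.11339 × 1.97062 = 0.223 atoms per formula unit.

0.223 Mg apfu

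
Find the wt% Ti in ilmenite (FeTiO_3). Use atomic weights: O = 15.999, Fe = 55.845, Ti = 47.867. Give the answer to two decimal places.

Formula mass = 1*55.845 + 1*47.867 + 3*15.999 = 151.709 g/mol, of which 47.867 g is Ti.
So Ti makes up 47.867/151.709 = 0.3155 of the mass, i.e. 31.55%.

31.55 wt%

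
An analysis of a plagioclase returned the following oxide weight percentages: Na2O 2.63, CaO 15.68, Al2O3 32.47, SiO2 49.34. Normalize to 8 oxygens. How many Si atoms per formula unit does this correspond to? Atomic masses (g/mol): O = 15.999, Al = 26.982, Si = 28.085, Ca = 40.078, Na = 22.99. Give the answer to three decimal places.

2.250 Si apfu

Na2O: 2.63/61.979 = 0.04243 mol → 0.08486 mol Na, 0.04243 mol O.
CaO: 15.68/56.077 = 0.27962 mol → 0.27962 mol Ca, 0.27962 mol O.
Al2O3: 32.47/101.961 = 0.31846 mol → 0.63692 mol Al, 0.95538 mol O.
SiO2: 49.34/60.083 = 0.82120 mol → 0.82120 mol Si, 1.64240 mol O.
Total oxygen = 2.91983 mol. Normalization factor = 8/2.91983 = 2.73989.
Si per 8 O = 0.82120 × 2.73989 = 2.250.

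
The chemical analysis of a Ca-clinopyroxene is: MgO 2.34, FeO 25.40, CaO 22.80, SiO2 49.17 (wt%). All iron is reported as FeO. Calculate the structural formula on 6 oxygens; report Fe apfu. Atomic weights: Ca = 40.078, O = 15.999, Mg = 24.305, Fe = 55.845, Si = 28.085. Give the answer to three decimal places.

2.34 wt% MgO ÷ 40.304 g/mol = 0.05806 mol, giving 0.05806 Mg and 0.05806 O.
25.40 wt% FeO ÷ 71.844 g/mol = 0.35354 mol, giving 0.35354 Fe and 0.35354 O.
22.80 wt% CaO ÷ 56.077 g/mol = 0.40658 mol, giving 0.40658 Ca and 0.40658 O.
49.17 wt% SiO2 ÷ 60.083 g/mol = 0.81837 mol, giving 0.81837 Si and 1.63674 O.
Oxygen sums to 2.45492; scaling by 6/2.45492 = 2.44407 puts the formula on 6 O.
Fe: 0.35354 × 2.44407 = 0.864 atoms per formula unit.

0.864 Fe apfu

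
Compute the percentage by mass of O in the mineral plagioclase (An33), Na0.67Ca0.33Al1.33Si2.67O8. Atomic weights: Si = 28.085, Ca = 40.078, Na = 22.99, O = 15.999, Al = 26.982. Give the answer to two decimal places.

47.85 weight percent

M(Na0.67Ca0.33Al1.33Si2.67O8) = 267.494 g/mol.
O contributes 8 × 15.999 = 127.992 g per mole.
127.992/267.494 = 0.4785 → 47.85%.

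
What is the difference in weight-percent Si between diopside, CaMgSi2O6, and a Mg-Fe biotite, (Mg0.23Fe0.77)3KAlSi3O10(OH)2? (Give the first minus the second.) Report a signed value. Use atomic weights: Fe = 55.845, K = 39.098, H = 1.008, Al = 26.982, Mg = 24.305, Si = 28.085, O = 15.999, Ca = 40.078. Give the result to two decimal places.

First mineral: 56.170 g Si in 216.547 g formula = 25.94 wt% Si.
Second mineral: 84.255 g Si in 490.111 g formula = 17.19 wt% Si.
25.94% − 17.19% gives a difference of 8.75 percentage points.

8.75 percentage points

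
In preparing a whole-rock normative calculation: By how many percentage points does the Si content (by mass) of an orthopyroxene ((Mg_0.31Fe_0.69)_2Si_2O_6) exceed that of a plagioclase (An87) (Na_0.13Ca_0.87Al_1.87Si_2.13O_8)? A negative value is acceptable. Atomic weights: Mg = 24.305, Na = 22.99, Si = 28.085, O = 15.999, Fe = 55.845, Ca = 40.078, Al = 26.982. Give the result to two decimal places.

1.33 percentage points

M((Mg_0.31Fe_0.69)_2Si_2O_6) = 244.299 g/mol, so wt% Si = 56.170/244.299 × 100 = 22.99%.
M(Na_0.13Ca_0.87Al_1.87Si_2.13O_8) = 276.126 g/mol, so wt% Si = 59.821/276.126 × 100 = 21.66%.
22.99 − 21.66 = 1.33 pp.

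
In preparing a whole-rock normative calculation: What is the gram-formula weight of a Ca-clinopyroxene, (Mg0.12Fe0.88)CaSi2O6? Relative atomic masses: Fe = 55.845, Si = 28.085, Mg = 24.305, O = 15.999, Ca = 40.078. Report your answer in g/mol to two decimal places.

Mg: 0.12 × 24.305 = 2.9166
Fe: 0.88 × 55.845 = 49.1436
Ca: 1 × 40.078 = 40.0780
Si: 2 × 28.085 = 56.1700
O: 6 × 15.999 = 95.9940
Summing the contributions gives the formula mass.

244.30 g/mol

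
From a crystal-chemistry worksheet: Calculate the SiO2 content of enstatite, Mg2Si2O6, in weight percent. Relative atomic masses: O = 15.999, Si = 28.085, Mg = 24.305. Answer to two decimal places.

59.85 wt%

Formula mass = 200.774 g/mol.
2 Si → 2.0000 mol SiO2 per formula unit; M(SiO2) = 60.083, so SiO2 mass = 120.166 g.
120.166/200.774 × 100 = 59.85 wt%.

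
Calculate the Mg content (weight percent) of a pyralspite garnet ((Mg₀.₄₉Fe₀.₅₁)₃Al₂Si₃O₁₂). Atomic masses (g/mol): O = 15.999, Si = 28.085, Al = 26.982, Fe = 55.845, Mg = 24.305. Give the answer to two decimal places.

M((Mg₀.₄₉Fe₀.₅₁)₃Al₂Si₃O₁₂) = 451.378 g/mol.
Mg contributes 1.47 × 24.305 = 35.728 g per mole.
35.728/451.378 = 0.0792 → 7.92%.

7.92 weight percent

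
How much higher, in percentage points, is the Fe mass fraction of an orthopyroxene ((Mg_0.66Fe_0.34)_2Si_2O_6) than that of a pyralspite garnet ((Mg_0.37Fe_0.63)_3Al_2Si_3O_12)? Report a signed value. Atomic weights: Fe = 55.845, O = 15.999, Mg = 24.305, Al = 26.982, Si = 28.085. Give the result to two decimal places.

-5.72 percentage points

Fe in (Mg_0.66Fe_0.34)_2Si_2O_6: molar mass 222.221 g/mol; 0.68×55.845 = 37.975 g → 17.09 wt%.
Fe in (Mg_0.37Fe_0.63)_3Al_2Si_3O_12: molar mass 462.733 g/mol; 1.89×55.845 = 105.547 g → 22.81 wt%.
Difference = 17.09 − 22.81 = -5.72 percentage points.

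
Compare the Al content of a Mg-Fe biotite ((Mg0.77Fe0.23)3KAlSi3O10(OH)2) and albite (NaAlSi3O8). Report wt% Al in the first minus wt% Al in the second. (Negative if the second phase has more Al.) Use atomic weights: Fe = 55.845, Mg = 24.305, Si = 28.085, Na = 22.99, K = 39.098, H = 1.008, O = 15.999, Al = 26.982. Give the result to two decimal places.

Al in (Mg0.77Fe0.23)3KAlSi3O10(OH)2: molar mass 439.017 g/mol; 1×26.982 = 26.982 g → 6.15 wt%.
Al in NaAlSi3O8: molar mass 262.219 g/mol; 1×26.982 = 26.982 g → 10.29 wt%.
Difference = 6.15 − 10.29 = -4.14 percentage points.

-4.14 percentage points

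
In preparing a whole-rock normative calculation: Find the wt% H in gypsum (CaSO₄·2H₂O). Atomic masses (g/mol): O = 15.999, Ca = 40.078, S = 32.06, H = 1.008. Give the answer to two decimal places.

2.34 weight percent

M(CaSO₄·2H₂O) = 172.164 g/mol.
H contributes 4 × 1.008 = 4.032 g per mole.
4.032/172.164 = 0.0234 → 2.34%.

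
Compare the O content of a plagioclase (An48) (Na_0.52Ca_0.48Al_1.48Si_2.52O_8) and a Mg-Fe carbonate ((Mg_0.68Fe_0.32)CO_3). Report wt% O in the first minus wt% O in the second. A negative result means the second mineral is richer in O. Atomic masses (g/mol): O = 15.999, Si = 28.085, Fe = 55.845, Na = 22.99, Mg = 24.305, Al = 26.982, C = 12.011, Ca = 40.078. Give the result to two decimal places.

O in Na_0.52Ca_0.48Al_1.48Si_2.52O_8: molar mass 269.892 g/mol; 8×15.999 = 127.992 g → 47.42 wt%.
O in (Mg_0.68Fe_0.32)CO_3: molar mass 94.406 g/mol; 3×15.999 = 47.997 g → 50.84 wt%.
Difference = 47.42 − 50.84 = -3.42 percentage points.

-3.42 percentage points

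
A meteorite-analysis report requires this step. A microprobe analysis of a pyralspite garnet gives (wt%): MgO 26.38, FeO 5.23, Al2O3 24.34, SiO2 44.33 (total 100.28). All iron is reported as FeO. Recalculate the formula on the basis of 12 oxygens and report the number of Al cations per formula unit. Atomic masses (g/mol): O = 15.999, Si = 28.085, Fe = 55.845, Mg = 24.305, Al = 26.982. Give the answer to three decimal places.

MgO (M=40.304): mol = 0.65453; Mg = 0.65453, O = 0.65453.
FeO (M=71.844): mol = 0.07280; Fe = 0.07280, O = 0.07280.
Al2O3 (M=101.961): mol = 0.23872; Al = 0.47744, O = 0.71616.
SiO2 (M=60.083): mol = 0.73781; Si = 0.73781, O = 1.47562.
ΣO = 2.91911; factor = 12/ΣO = 4.11084.
Al apfu = 0.47744 × 4.11084 = 1.963.

1.963 Al apfu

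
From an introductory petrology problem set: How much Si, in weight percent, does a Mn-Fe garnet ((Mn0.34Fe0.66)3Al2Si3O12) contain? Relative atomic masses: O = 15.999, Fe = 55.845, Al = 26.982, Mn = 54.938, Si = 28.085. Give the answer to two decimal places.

Formula mass = 1.02×54.938 + 1.98×55.845 + 2×26.982 + 3×28.085 + 12×15.999 = 496.817 g/mol, of which 84.255 g is Si.
So Si makes up 84.255/496.817 = 0.1696 of the mass, i.e. 16.96%.

16.96 weight percent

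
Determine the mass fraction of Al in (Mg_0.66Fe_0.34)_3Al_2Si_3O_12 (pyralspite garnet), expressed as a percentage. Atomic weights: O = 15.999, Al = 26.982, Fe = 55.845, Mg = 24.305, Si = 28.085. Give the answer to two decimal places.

12.40 wt%

Molar mass of (Mg_0.66Fe_0.34)_3Al_2Si_3O_12: 1.98·24.305 + 1.02·55.845 + 2·26.982 + 3·28.085 + 12·15.999 = 435.293 g/mol.
Mass of Al per formula unit: 2 × 26.982 = 53.964 g.
Weight fraction Al = 53.964 / 435.293 = 0.1240.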